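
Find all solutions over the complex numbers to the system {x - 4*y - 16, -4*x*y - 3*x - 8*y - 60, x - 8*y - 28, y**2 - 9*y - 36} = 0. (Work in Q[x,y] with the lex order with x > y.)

{(4, -3)}

Compute a lex Gröbner basis by Buchberger's algorithm.
f_1 = x - 4*y - 16, LT = x.
f_2 = -4*x*y - 3*x - 8*y - 60, LT = x*y.
f_3 = x - 8*y - 28, LT = x.
f_4 = y**2 - 9*y - 36, LT = y**2.

S(f_1,f_2): lcm = x*y. S = -3/4*x - 4*y**2 - 18*y - 15.
  leading term x: subtract (-3/4)·f_1 from -3/4*x - 4*y**2 - 18*y - 15 → -4*y**2 - 21*y - 27
  leading term y**2: subtract (-4)·f_4 from -4*y**2 - 21*y - 27 → -57*y - 171
  leading term y: no divisor's leading term divides it; move -57*y to the remainder.
  leading term 1: no divisor's leading term divides it; move -171 to the remainder.
  remainder -57*y - 171 ≠ 0; add h_5 = -57*y - 171 to the basis.

The other S-polynomials (S(f_1,f_3), S(f_1,f_4), S(f_2,f_3), S(f_2,f_4), S(f_3,f_4), S(f_1,h_5), S(f_2,h_5), S(f_3,h_5), S(f_4,h_5)) all reduce to 0 modulo the current basis, so we have a Gröbner basis.
Inter-reduce: drop elements whose leading term is divisible by another's, tail-reduce, and make monic.
Reduced Gröbner basis: {x - 4, y + 3}.

A lex Gröbner basis eliminates variables successively. Here y + 3 depends only on y, with roots {-3}; lifting each root through the earlier basis elements recovers the full solutions.
  y = -3: the earlier basis element becomes x - 4 = 0, giving x = 4 — point (4, -3).
Each listed point satisfies every original equation (direct substitution).
This is the nonlinear analogue of row-reducing a linear system.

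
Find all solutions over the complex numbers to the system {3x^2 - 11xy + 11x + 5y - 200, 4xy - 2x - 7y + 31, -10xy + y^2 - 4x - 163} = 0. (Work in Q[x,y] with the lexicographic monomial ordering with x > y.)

{(3, -5)}

Compute a lex Gröbner basis by Buchberger's algorithm.
f_1 = 3x^2 - 11xy + 11x + 5y - 200, LT = x^2.
f_2 = 4xy - 2x - 7y + 31, LT = xy.
f_3 = -10xy - 4x + y^2 - 163, LT = xy.

S(f_1,f_2): lcm = x^2y. S = 1/2x^2 - 11/3xy^2 + 65/12xy - 31/4x + 5/3y^2 - 200/3y.
  leading term x^2: subtract (1/6)·f_1 from 1/2x^2 - 11/3xy^2 + 65/12xy - 31/4x + 5/3y^2 - 200/3y → -11/3xy^2 + 29/4xy - 115/12x + 5/3y^2 - 135/2y + 100/3
  leading term xy^2: subtract (-11/12y)·f_2 from -11/3xy^2 + 29/4xy - 115/12x + 5/3y^2 - 135/2y + 100/3 → 65/12xy - 115/12x - 19/4y^2 - 469/12y + 100/3
  leading term xy: subtract (65/48)·f_2 from 65/12xy - 115/12x - 19/4y^2 - 469/12y + 100/3 → -55/8x - 19/4y^2 - 1421/48y - 415/48
  leading term x: no divisor's leading term divides it; move -55/8x to the remainder.
  leading term y^2: no divisor's leading term divides it; move -19/4y^2 to the remainder.
  leading term y: no divisor's leading term divides it; move -1421/48y to the remainder.
  leading term 1: no divisor's leading term divides it; move -415/48 to the remainder.
  remainder -55/8x - 19/4y^2 - 1421/48y - 415/48 ≠ 0; add h_4 = -55/8x - 19/4y^2 - 1421/48y - 415/48 to the basis.

S(f_1,f_3): lcm = x^2y. S = -2/5x^2 - 107/30xy^2 + 11/3xy - 163/10x + 5/3y^2 - 200/3y.
  leading term x^2: subtract (-2/15)·f_1 from -2/5x^2 - 107/30xy^2 + 11/3xy - 163/10x + 5/3y^2 - 200/3y → -107/30xy^2 + 11/5xy - 89/6x + 5/3y^2 - 66y - 80/3
  leading term xy^2: subtract (-107/120y)·f_2 from -107/30xy^2 + 11/5xy - 89/6x + 5/3y^2 - 66y - 80/3 → 5/12xy - 89/6x - 183/40y^2 - 4603/120y - 80/3
  leading term xy: subtract (5/48)·f_2 from 5/12xy - 89/6x - 183/40y^2 - 4603/120y - 80/3 → -117/8x - 183/40y^2 - 9031/240y - 1435/48
  leading term x: subtract (117/55)·h_4 from -117/8x - 183/40y^2 - 9031/240y - 1435/48 → 2433/440y^2 + 16729/660y - 3037/264
  leading term y^2: no divisor's leading term divides it; move 2433/440y^2 to the remainder.
  leading term y: no divisor's leading term divides it; move 16729/660y to the remainder.
  leading term 1: no divisor's leading term divides it; move -3037/264 to the remainder.
  remainder 2433/440y^2 + 16729/660y - 3037/264 ≠ 0; add h_5 = 2433/440y^2 + 16729/660y - 3037/264 to the basis.

S(f_2,f_3): lcm = xy. S = -9/10x + 1/10y^2 - 7/4y - 171/20.
  leading term x: subtract (36/275)·h_4 from -9/10x + 1/10y^2 - 7/4y - 171/20 → 397/550y^2 + 1169/550y - 408/55
  leading term y^2: subtract (1588/12165)·h_5 from 397/550y^2 + 1169/550y - 408/55 → -86369/72990y - 86369/14598
  leading term y: no divisor's leading term divides it; move -86369/72990y to the remainder.
  leading term 1: no divisor's leading term divides it; move -86369/14598 to the remainder.
  remainder -86369/72990y - 86369/14598 ≠ 0; add h_6 = -86369/72990y - 86369/14598 to the basis.

The other S-polynomials (S(f_1,h_4), S(f_2,h_4), S(f_3,h_4), S(f_1,h_5), S(f_2,h_5), S(f_3,h_5), S(h_4,h_5), S(f_1,h_6), S(f_2,h_6), S(f_3,h_6), S(h_4,h_6), S(h_5,h_6)) all reduce to 0 modulo the current basis, so we have a Gröbner basis.
Inter-reduce: drop elements whose leading term is divisible by another's, tail-reduce, and make monic.
Reduced Gröbner basis: {x - 3, y + 5}.

Since the basis is lex-ordered, y + 5 is univariate in y. Its roots are {-5}. Back-substituting each root into the other basis elements fixes the other coordinates.
  y = -5: the earlier basis element becomes x - 3 = 0, giving x = 3 — point (3, -5).
Substituting each solution back into the original system confirms all equations vanish.
Zero-dimensionality of the ideal guarantees finitely many solutions over ℂ.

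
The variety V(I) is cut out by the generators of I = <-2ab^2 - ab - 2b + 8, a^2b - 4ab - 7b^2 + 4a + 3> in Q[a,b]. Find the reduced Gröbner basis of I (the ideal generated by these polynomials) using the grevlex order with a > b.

G = {ab^2 + 1/2ab + b - 4, b^3 - 3/7ab + 1/2b^2 - 6/7a - b + 29/14, a^2 + 19/6ab + 14/3b^2 - 53/12a - 14/3b - 3/2}

f_1 = -2ab^2 - ab - 2b + 8, LT = ab^2.
f_2 = a^2b - 4ab - 7b^2 + 4a + 3, LT = a^2b.

S(f_1,f_2): lcm = a^2b^2. S = 1/2a^2b + 4ab^2 + 7b^3 - 3ab - 4a - 3b.
  leading term a^2b: subtract (1/2)·f_2 from 1/2a^2b + 4ab^2 + 7b^3 - 3ab - 4a - 3b → 4ab^2 + 7b^3 - ab + 7/2b^2 - 6a - 3b - 3/2
  leading term ab^2: subtract (-2)·f_1 from 4ab^2 + 7b^3 - ab + 7/2b^2 - 6a - 3b - 3/2 → 7b^3 - 3ab + 7/2b^2 - 6a - 7b + 29/2
  leading term b^3: no divisor's leading term divides it; move 7b^3 to the remainder.
  leading term ab: no divisor's leading term divides it; move -3ab to the remainder.
  leading term b^2: no divisor's leading term divides it; move 7/2b^2 to the remainder.
  leading term a: no divisor's leading term divides it; move -6a to the remainder.
  leading term b: no divisor's leading term divides it; move -7b to the remainder.
  leading term 1: no divisor's leading term divides it; move 29/2 to the remainder.
  remainder 7b^3 - 3ab + 7/2b^2 - 6a - 7b + 29/2 ≠ 0; add g_3 = 7b^3 - 3ab + 7/2b^2 - 6a - 7b + 29/2 to the basis.

S(f_1,g_3): lcm = ab^3. S = 3/7a^2b + 6/7a^2 + ab + b^2 - 29/14a - 4b.
  leading term a^2b: subtract (3/7)·f_2 from 3/7a^2b + 6/7a^2 + ab + b^2 - 29/14a - 4b → 6/7a^2 + 19/7ab + 4b^2 - 53/14a - 4b - 9/7
  leading term a^2: no divisor's leading term divides it; move 6/7a^2 to the remainder.
  leading term ab: no divisor's leading term divides it; move 19/7ab to the remainder.
  leading term b^2: no divisor's leading term divides it; move 4b^2 to the remainder.
  leading term a: no divisor's leading term divides it; move -53/14a to the remainder.
  leading term b: no divisor's leading term divides it; move -4b to the remainder.
  leading term 1: no divisor's leading term divides it; move -9/7 to the remainder.
  remainder 6/7a^2 + 19/7ab + 4b^2 - 53/14a - 4b - 9/7 ≠ 0; add g_4 = 6/7a^2 + 19/7ab + 4b^2 - 53/14a - 4b - 9/7 to the basis.

The other S-polynomials (S(f_2,g_3), S(f_1,g_4), S(f_2,g_4), S(g_3,g_4)) all reduce to 0 modulo the current basis, so we have a Gröbner basis.
Inter-reduce: drop elements whose leading term is divisible by another's, tail-reduce, and make monic.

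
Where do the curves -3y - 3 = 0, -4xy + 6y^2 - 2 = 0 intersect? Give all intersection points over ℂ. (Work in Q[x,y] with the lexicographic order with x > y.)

{(-1, -1)}

Compute a lex Gröbner basis by Buchberger's algorithm.
f_1 = -3y - 3, LT = y.
f_2 = -4xy + 6y^2 - 2, LT = xy.

S(f_1,f_2): lcm = xy. S = x + 3/2y^2 - 1/2.
  reduce S modulo (f_1, f_2):
  remainder x + 1 ≠ 0; add h_3 = x + 1 to the basis.

The other S-polynomials (S(f_1,h_3), S(f_2,h_3)) all reduce to 0 modulo the current basis, so we have a Gröbner basis.
Inter-reduce: drop elements whose leading term is divisible by another's, tail-reduce, and make monic.
Reduced Gröbner basis: {x + 1, y + 1}.

A lex Gröbner basis eliminates variables successively. Here y + 1 depends only on y, with roots {-1}; lifting each root through the earlier basis elements recovers the full solutions.
  y = -1: the earlier basis element becomes x + 1 = 0, giving x = -1 — point (-1, -1).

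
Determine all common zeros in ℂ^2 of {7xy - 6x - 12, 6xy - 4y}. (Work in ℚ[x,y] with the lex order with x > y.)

{(-2, 0), (2/3, 24/7)}

Compute a lex Gröbner basis by Buchberger's algorithm.
f_1 = 7xy - 6x - 12, LT = xy.
f_2 = 6xy - 4y, LT = xy.

S(f_1,f_2): lcm = xy. S = -6/7x + ⅔y - 12/7.
  leading term x: no divisor's leading term divides it; move -6/7x to the remainder.
  leading term y: no divisor's leading term divides it; move ⅔y to the remainder.
  leading term 1: no divisor's leading term divides it; move -12/7 to the remainder.
  remainder -6/7x + ⅔y - 12/7 ≠ 0; add h_3 = -6/7x + ⅔y - 12/7 to the basis.

S(f_1,h_3): lcm = xy. S = -6/7x + 7/9y² - 2y - 12/7.
  leading term x: subtract (1)·h_3 from -6/7x + 7/9y² - 2y - 12/7 → 7/9y² - 8/3y
  leading term y²: no divisor's leading term divides it; move 7/9y² to the remainder.
  leading term y: no divisor's leading term divides it; move -8/3y to the remainder.
  remainder 7/9y² - 8/3y ≠ 0; add h_4 = 7/9y² - 8/3y to the basis.

The other S-polynomials (S(f_2,h_3), S(f_1,h_4), S(f_2,h_4), S(h_3,h_4)) all reduce to 0 modulo the current basis, so we have a Gröbner basis.
Inter-reduce: drop elements whose leading term is divisible by another's, tail-reduce, and make monic.
Reduced Gröbner basis: {x - 7/9y + 2, y² - 24/7y}.

Since the basis is lex-ordered, y² - 24/7y is univariate in y. Its roots are {0, 24/7}. Back-substituting each root into the other basis elements fixes the other coordinates.
  y = 0: the earlier basis element becomes x + 2 = 0, giving x = -2 — point (-2, 0).
  y = 24/7: the earlier basis element becomes x - ⅔ = 0, giving x = 2/3 — point (2/3, 24/7).
Each listed point satisfies every original equation (direct substitution).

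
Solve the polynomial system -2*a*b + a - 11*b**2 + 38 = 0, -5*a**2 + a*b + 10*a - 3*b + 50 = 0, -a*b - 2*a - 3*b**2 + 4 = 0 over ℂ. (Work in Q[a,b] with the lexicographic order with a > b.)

{(-2, 2)}

Compute a lex Gröbner basis by Buchberger's algorithm.
f_1 = -2*a*b + a - 11*b**2 + 38, LT = a*b.
f_2 = -5*a**2 + a*b + 10*a - 3*b + 50, LT = a**2.
f_3 = -a*b - 2*a - 3*b**2 + 4, LT = a*b.

S(f_1,f_2): lcm = a**2*b. S = -1/2*a**2 + 57/10*a*b**2 + 2*a*b - 19*a - 3/5*b**2 + 10*b.
  leading term a**2: subtract (1/10)·f_2 from -1/2*a**2 + 57/10*a*b**2 + 2*a*b - 19*a - 3/5*b**2 + 10*b → 57/10*a*b**2 + 19/10*a*b - 20*a - 3/5*b**2 + 103/10*b - 5
  leading term a*b**2: subtract (-57/20*b)·f_1 from 57/10*a*b**2 + 19/10*a*b - 20*a - 3/5*b**2 + 103/10*b - 5 → 19/4*a*b - 20*a - 627/20*b**3 - 3/5*b**2 + 593/5*b - 5
  leading term a*b: subtract (-19/8)·f_1 from 19/4*a*b - 20*a - 627/20*b**3 - 3/5*b**2 + 593/5*b - 5 → -141/8*a - 627/20*b**3 - 1069/40*b**2 + 593/5*b + 341/4
  leading term a: no divisor's leading term divides it; move -141/8*a to the remainder.
  leading term b**3: no divisor's leading term divides it; move -627/20*b**3 to the remainder.
  leading term b**2: no divisor's leading term divides it; move -1069/40*b**2 to the remainder.
  leading term b: no divisor's leading term divides it; move 593/5*b to the remainder.
  leading term 1: no divisor's leading term divides it; move 341/4 to the remainder.
  remainder -141/8*a - 627/20*b**3 - 1069/40*b**2 + 593/5*b + 341/4 ≠ 0; add h_4 = -141/8*a - 627/20*b**3 - 1069/40*b**2 + 593/5*b + 341/4 to the basis.

S(f_1,f_3): lcm = a*b. S = -5/2*a + 5/2*b**2 - 15.
  leading term a: subtract (20/141)·h_4 from -5/2*a + 5/2*b**2 - 15 → 209/47*b**3 + 887/141*b**2 - 2372/141*b - 3820/141
  leading term b**3: no divisor's leading term divides it; move 209/47*b**3 to the remainder.
  leading term b**2: no divisor's leading term divides it; move 887/141*b**2 to the remainder.
  leading term b: no divisor's leading term divides it; move -2372/141*b to the remainder.
  leading term 1: no divisor's leading term divides it; move -3820/141 to the remainder.
  remainder 209/47*b**3 + 887/141*b**2 - 2372/141*b - 3820/141 ≠ 0; add h_5 = 209/47*b**3 + 887/141*b**2 - 2372/141*b - 3820/141 to the basis.

S(f_2,f_3): lcm = a**2*b. S = -2*a**2 - 16/5*a*b**2 - 2*a*b + 4*a + 3/5*b**2 - 10*b.
  leading term a**2: subtract (2/5)·f_2 from -2*a**2 - 16/5*a*b**2 - 2*a*b + 4*a + 3/5*b**2 - 10*b → -16/5*a*b**2 - 12/5*a*b + 3/5*b**2 - 44/5*b - 20
  leading term a*b**2: subtract (8/5*b)·f_1 from -16/5*a*b**2 - 12/5*a*b + 3/5*b**2 - 44/5*b - 20 → -4*a*b + 88/5*b**3 + 3/5*b**2 - 348/5*b - 20
  leading term a*b: subtract (2)·f_1 from -4*a*b + 88/5*b**3 + 3/5*b**2 - 348/5*b - 20 → -2*a + 88/5*b**3 + 113/5*b**2 - 348/5*b - 96
  leading term a: subtract (16/141)·h_4 from -2*a + 88/5*b**3 + 113/5*b**2 - 348/5*b - 96 → 4972/235*b**3 + 18071/705*b**2 - 58556/705*b - 14900/141
  leading term b**3: subtract (452/95)·h_5 from 4972/235*b**3 + 18071/705*b**2 - 58556/705*b - 14900/141 → -245/57*b**2 - 172/57*b + 1324/57
  leading term b**2: no divisor's leading term divides it; move -245/57*b**2 to the remainder.
  leading term b: no divisor's leading term divides it; move -172/57*b to the remainder.
  leading term 1: no divisor's leading term divides it; move 1324/57 to the remainder.
  remainder -245/57*b**2 - 172/57*b + 1324/57 ≠ 0; add h_6 = -245/57*b**2 - 172/57*b + 1324/57 to the basis.

S(f_1,h_4): lcm = a*b. S = -1/2*a - 418/235*b**4 - 1069/705*b**3 + 17243/1410*b**2 + 682/141*b - 19.
  leading term a: subtract (4/141)·h_4 from -1/2*a - 418/235*b**4 - 1069/705*b**3 + 17243/1410*b**2 + 682/141*b - 19 → -418/235*b**4 - 442/705*b**3 + 3052/235*b**2 + 346/235*b - 3020/141
  leading term b**4: subtract (-2/5*b)·h_5 from -418/235*b**4 - 442/705*b**3 + 3052/235*b**2 + 346/235*b - 3020/141 → 444/235*b**3 + 4412/705*b**2 - 6602/705*b - 3020/141
  leading term b**3: subtract (444/1045)·h_5 from 444/235*b**3 + 4412/705*b**2 - 6602/705*b - 3020/141 → 2248/627*b**2 - 1390/627*b - 6212/627
  leading term b**2: subtract (-2248/2695)·h_6 from 2248/627*b**2 - 1390/627*b - 6212/627 → -12758/2695*b + 25516/2695
  leading term b: no divisor's leading term divides it; move -12758/2695*b to the remainder.
  leading term 1: no divisor's leading term divides it; move 25516/2695 to the remainder.
  remainder -12758/2695*b + 25516/2695 ≠ 0; add h_7 = -12758/2695*b + 25516/2695 to the basis.

The other S-polynomials (S(f_2,h_4), S(f_3,h_4), S(f_1,h_5), S(f_2,h_5), S(f_3,h_5), S(h_4,h_5), S(f_1,h_6), S(f_2,h_6), S(f_3,h_6), S(h_4,h_6), S(h_5,h_6), S(f_1,h_7), S(f_2,h_7), S(f_3,h_7), S(h_4,h_7), S(h_5,h_7), S(h_6,h_7)) all reduce to 0 modulo the current basis, so we have a Gröbner basis.
Inter-reduce: drop elements whose leading term is divisible by another's, tail-reduce, and make monic.
Reduced Gröbner basis: {a + 2, b - 2}.

From the last basis element, b - 2 = 0, so b takes values in {2}. Each choice, substituted upward through the basis, yields the corresponding point(s) of the solution set.
  b = 2: the earlier basis element becomes a + 2 = 0, giving a = -2 — point (-2, 2).
Each listed point satisfies every original equation (direct substitution).
This is the nonlinear analogue of row-reducing a linear system.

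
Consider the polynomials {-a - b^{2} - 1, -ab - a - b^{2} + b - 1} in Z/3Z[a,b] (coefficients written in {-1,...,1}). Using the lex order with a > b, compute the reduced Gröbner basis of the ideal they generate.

G = {a + b^{2} + 1, b^{3} - b}

f_1 = -a - b^{2} - 1, LT = a.
f_2 = -ab - a - b^{2} + b - 1, LT = ab.

S(f_1,f_2): lcm = ab. S = -a + b^{3} - b^{2} - b - 1.
  leading term a: subtract (1)·f_1 from -a + b^{3} - b^{2} - b - 1 → b^{3} - b
  leading term b^{3}: no divisor's leading term divides it; move b^{3} to the remainder.
  leading term b: no divisor's leading term divides it; move -b to the remainder.
  remainder b^{3} - b ≠ 0; add g_3 = b^{3} - b to the basis.

S(f_1,g_3): leading monomials are coprime, so the S-polynomial reduces to 0 (Buchberger's first criterion).
S(f_2,g_3): lcm = ab^{3}. S = ab^{2} + ab + b^{4} - b^{3} + b^{2}.
  leading term ab^{2}: subtract (-b^{2})·f_1 from ab^{2} + ab + b^{4} - b^{3} + b^{2} → ab - b^{3}
  leading term ab: subtract (-b)·f_1 from ab - b^{3} → b^{3} - b
  leading term b^{3}: subtract (1)·g_3 from b^{3} - b → 0
  remainder 0.

Every S-polynomial of the final basis reduces to 0, so we have a Gröbner basis.
Inter-reduce: drop elements whose leading term is divisible by another's, tail-reduce, and make monic.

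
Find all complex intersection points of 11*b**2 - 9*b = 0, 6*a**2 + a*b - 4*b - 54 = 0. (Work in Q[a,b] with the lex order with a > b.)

Compute a lex Gröbner basis by Buchberger's algorithm.
f_1 = 11*b**2 - 9*b, LT = b**2.
f_2 = 6*a**2 + a*b - 4*b - 54, LT = a**2.

The S-polynomials (S(f_1,f_2)) all reduce to 0 modulo the current basis, so we have a Gröbner basis.
Inter-reduce: drop elements whose leading term is divisible by another's, tail-reduce, and make monic.
Reduced Gröbner basis: {a**2 + 1/6*a*b - 2/3*b - 9, b**2 - 9/11*b}.

From the last basis element, b**2 - 9/11*b = 0, so b takes values in {0, 9/11}. Each choice, substituted upward through the basis, yields the corresponding point(s) of the solution set.
  b = 0: the earlier basis element becomes a**2 - 9 = 0, giving a = -3, 3 — points (-3, 0), (3, 0).
  b = 9/11: the earlier basis element becomes a**2 + 3/22*a - 105/11 = 0, giving a = -3/44 + sqrt(18489)/44, -sqrt(18489)/44 - 3/44 — points (-3/44 + sqrt(18489)/44, 9/11), (-sqrt(18489)/44 - 3/44, 9/11).
Each listed point satisfies every original equation (direct substitution).

{(-3, 0), (3, 0), (-3/44 + sqrt(18489)/44, 9/11), (-sqrt(18489)/44 - 3/44, 9/11)}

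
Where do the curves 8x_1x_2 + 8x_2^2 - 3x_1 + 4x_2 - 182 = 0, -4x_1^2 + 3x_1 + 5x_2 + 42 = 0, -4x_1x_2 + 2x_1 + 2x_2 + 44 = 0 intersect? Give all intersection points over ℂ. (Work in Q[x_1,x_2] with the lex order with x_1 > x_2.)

Compute a lex Gröbner basis by Buchberger's algorithm.
f_1 = 8x_1x_2 - 3x_1 + 8x_2^2 + 4x_2 - 182, LT = x_1x_2.
f_2 = -4x_1^2 + 3x_1 + 5x_2 + 42, LT = x_1^2.
f_3 = -4x_1x_2 + 2x_1 + 2x_2 + 44, LT = x_1x_2.

S(f_1,f_2): lcm = x_1^2x_2. S = -3/8x_1^2 + x_1x_2^2 + 5/4x_1x_2 - 91/4x_1 + 5/4x_2^2 + 21/2x_2.
  leading term x_1^2: subtract (3/32)·f_2 from -3/8x_1^2 + x_1x_2^2 + 5/4x_1x_2 - 91/4x_1 + 5/4x_2^2 + 21/2x_2 → x_1x_2^2 + 5/4x_1x_2 - 737/32x_1 + 5/4x_2^2 + 321/32x_2 - 63/16
  leading term x_1x_2^2: subtract (1/8x_2)·f_1 from x_1x_2^2 + 5/4x_1x_2 - 737/32x_1 + 5/4x_2^2 + 321/32x_2 - 63/16 → 13/8x_1x_2 - 737/32x_1 - x_2^3 + 3/4x_2^2 + 1049/32x_2 - 63/16
  leading term x_1x_2: subtract (13/64)·f_1 from 13/8x_1x_2 - 737/32x_1 - x_2^3 + 3/4x_2^2 + 1049/32x_2 - 63/16 → -1435/64x_1 - x_2^3 - 7/8x_2^2 + 1023/32x_2 + 1057/32
  leading term x_1: no divisor's leading term divides it; move -1435/64x_1 to the remainder.
  leading term x_2^3: no divisor's leading term divides it; move -x_2^3 to the remainder.
  leading term x_2^2: no divisor's leading term divides it; move -7/8x_2^2 to the remainder.
  leading term x_2: no divisor's leading term divides it; move 1023/32x_2 to the remainder.
  leading term 1: no divisor's leading term divides it; move 1057/32 to the remainder.
  remainder -1435/64x_1 - x_2^3 - 7/8x_2^2 + 1023/32x_2 + 1057/32 ≠ 0; add h_4 = -1435/64x_1 - x_2^3 - 7/8x_2^2 + 1023/32x_2 + 1057/32 to the basis.

S(f_1,f_3): lcm = x_1x_2. S = 1/8x_1 + x_2^2 + x_2 - 47/4.
  leading term x_1: subtract (-8/1435)·h_4 from 1/8x_1 + x_2^2 + x_2 - 47/4 → -8/1435x_2^3 + 204/205x_2^2 + 6763/5740x_2 - 2371/205
  leading term x_2^3: no divisor's leading term divides it; move -8/1435x_2^3 to the remainder.
  leading term x_2^2: no divisor's leading term divides it; move 204/205x_2^2 to the remainder.
  leading term x_2: no divisor's leading term divides it; move 6763/5740x_2 to the remainder.
  leading term 1: no divisor's leading term divides it; move -2371/205 to the remainder.
  remainder -8/1435x_2^3 + 204/205x_2^2 + 6763/5740x_2 - 2371/205 ≠ 0; add h_5 = -8/1435x_2^3 + 204/205x_2^2 + 6763/5740x_2 - 2371/205 to the basis.

S(f_2,f_3): lcm = x_1^2x_2. S = 1/2x_1^2 - 1/4x_1x_2 + 11x_1 - 5/4x_2^2 - 21/2x_2.
  leading term x_1^2: subtract (-1/8)·f_2 from 1/2x_1^2 - 1/4x_1x_2 + 11x_1 - 5/4x_2^2 - 21/2x_2 → -1/4x_1x_2 + 91/8x_1 - 5/4x_2^2 - 79/8x_2 + 21/4
  leading term x_1x_2: subtract (-1/32)·f_1 from -1/4x_1x_2 + 91/8x_1 - 5/4x_2^2 - 79/8x_2 + 21/4 → 361/32x_1 - x_2^2 - 39/4x_2 - 7/16
  leading term x_1: subtract (-722/1435)·h_4 from 361/32x_1 - x_2^2 - 39/4x_2 - 7/16 → -722/1435x_2^3 - 1181/820x_2^2 + 145443/22960x_2 + 13269/820
  leading term x_2^3: subtract (361/4)·h_5 from -722/1435x_2^3 - 1181/820x_2^2 + 145443/22960x_2 + 13269/820 → -365/4x_2^2 - 100x_2 + 1060
  leading term x_2^2: no divisor's leading term divides it; move -365/4x_2^2 to the remainder.
  leading term x_2: no divisor's leading term divides it; move -100x_2 to the remainder.
  leading term 1: no divisor's leading term divides it; move 1060 to the remainder.
  remainder -365/4x_2^2 - 100x_2 + 1060 ≠ 0; add h_6 = -365/4x_2^2 - 100x_2 + 1060 to the basis.

S(f_1,h_4): lcm = x_1x_2. S = -3/8x_1 - 64/1435x_2^4 - 8/205x_2^3 + 3481/1435x_2^2 + 809/410x_2 - 91/4.
  leading term x_1: subtract (24/1435)·h_4 from -3/8x_1 - 64/1435x_2^4 - 8/205x_2^3 + 3481/1435x_2^2 + 809/410x_2 - 91/4 → -64/1435x_2^4 - 32/1435x_2^3 + 3502/1435x_2^2 + 8257/5740x_2 - 4777/205
  leading term x_2^4: subtract (8x_2)·h_5 from -64/1435x_2^4 - 32/1435x_2^3 + 3502/1435x_2^2 + 8257/5740x_2 - 4777/205 → -11456/1435x_2^3 - 1432/205x_2^2 + 539361/5740x_2 - 4777/205
  leading term x_2^3: subtract (1432)·h_5 from -11456/1435x_2^3 - 1432/205x_2^2 + 539361/5740x_2 - 4777/205 → -1432x_2^2 - 6373/4x_2 + 16539
  leading term x_2^2: subtract (5728/365)·h_6 from -1432x_2^2 - 6373/4x_2 + 16539 → -6989/292x_2 - 6989/73
  leading term x_2: no divisor's leading term divides it; move -6989/292x_2 to the remainder.
  leading term 1: no divisor's leading term divides it; move -6989/73 to the remainder.
  remainder -6989/292x_2 - 6989/73 ≠ 0; add h_7 = -6989/292x_2 - 6989/73 to the basis.

The other S-polynomials (S(f_2,h_4), S(f_3,h_4), S(f_1,h_5), S(f_2,h_5), S(f_3,h_5), S(h_4,h_5), S(f_1,h_6), S(f_2,h_6), S(f_3,h_6), S(h_4,h_6), S(h_5,h_6), S(f_1,h_7), S(f_2,h_7), S(f_3,h_7), S(h_4,h_7), S(h_5,h_7), S(h_6,h_7)) all reduce to 0 modulo the current basis, so we have a Gröbner basis.
Inter-reduce: drop elements whose leading term is divisible by another's, tail-reduce, and make monic.
Reduced Gröbner basis: {x_1 + 2, x_2 + 4}.

The lex basis is triangular: the last element involves only x_2. Solving x_2 + 4 = 0 gives x_2 ∈ {-4}; substituting each value into the earlier elements determines the remaining variables.
  x_2 = -4: the earlier basis element becomes x_1 + 2 = 0, giving x_1 = -2 — point (-2, -4).
Check: every point annihilates each of the original generators.

{(-2, -4)}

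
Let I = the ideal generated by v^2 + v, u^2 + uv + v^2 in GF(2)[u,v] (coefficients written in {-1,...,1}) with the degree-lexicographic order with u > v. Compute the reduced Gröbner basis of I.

f_1 = v^2 + v, LT = v^2.
f_2 = u^2 + uv + v^2, LT = u^2.

The S-polynomials (S(f_1,f_2)) all reduce to 0 modulo the current basis, so we have a Gröbner basis.

G = {u^2 + uv + v, v^2 + v}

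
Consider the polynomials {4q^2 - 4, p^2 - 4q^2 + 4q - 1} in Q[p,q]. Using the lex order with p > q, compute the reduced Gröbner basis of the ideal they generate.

f_1 = 4q^2 - 4, LT = q^2.
f_2 = p^2 - 4q^2 + 4q - 1, LT = p^2.

The S-polynomials (S(f_1,f_2)) all reduce to 0 modulo the current basis, so we have a Gröbner basis.

G = {p^2 + 4q - 5, q^2 - 1}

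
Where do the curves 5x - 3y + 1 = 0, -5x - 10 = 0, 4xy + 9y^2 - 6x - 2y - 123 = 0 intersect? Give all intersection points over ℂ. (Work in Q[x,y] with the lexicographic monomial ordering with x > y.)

Compute a lex Gröbner basis by Buchberger's algorithm.
f_1 = 5x - 3y + 1, LT = x.
f_2 = -5x - 10, LT = x.
f_3 = 4xy - 6x + 9y^2 - 2y - 123, LT = xy.

S(f_1,f_2): lcm = x. S = -3/5y - 9/5.
  reduce S modulo (f_1, f_2, f_3):
  remainder -3/5y - 9/5 ≠ 0; add h_4 = -3/5y - 9/5 to the basis.

The other S-polynomials (S(f_1,f_3), S(f_2,f_3), S(f_1,h_4), S(f_2,h_4), S(f_3,h_4)) all reduce to 0 modulo the current basis, so we have a Gröbner basis.
Inter-reduce: drop elements whose leading term is divisible by another's, tail-reduce, and make monic.
Reduced Gröbner basis: {x + 2, y + 3}.

Since the basis is lex-ordered, y + 3 is univariate in y. Its roots are {-3}. Back-substituting each root into the other basis elements fixes the other coordinates.
  y = -3: the earlier basis element becomes x + 2 = 0, giving x = -2 — point (-2, -3).

{(-2, -3)}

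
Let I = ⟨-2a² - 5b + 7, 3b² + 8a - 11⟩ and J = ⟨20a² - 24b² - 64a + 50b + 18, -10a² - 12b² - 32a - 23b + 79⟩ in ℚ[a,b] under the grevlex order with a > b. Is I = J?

No, the ideals differ.

Since reduced Gröbner bases are canonical representatives of ideals under a given ordering, it suffices to compute and compare them.
Buchberger on the first generating set:
f_1 = -2a² - 5b + 7, LT = a².
f_2 = 3b² + 8a - 11, LT = b².

S(f_1,f_2): leading monomials are coprime, so the S-polynomial reduces to 0 (Buchberger's first criterion).
Every S-polynomial of the final basis reduces to 0, so we have a Gröbner basis.
Inter-reduce: drop elements whose leading term is divisible by another's, tail-reduce, and make monic.
Reduced Gröbner basis: {a² + 5/2b - 7/2, b² + 8/3a - 11/3}.

Buchberger on the second generating set:
h_1 = 20a² - 24b² - 64a + 50b + 18, LT = a².
h_2 = -10a² - 12b² - 32a - 23b + 79, LT = a².

S(h_1,h_2): lcm = a². S = -12/5b² - 32/5a + ⅕b + 44/5.
  leading term b²: no divisor's leading term divides it; move -12/5b² to the remainder.
  leading term a: no divisor's leading term divides it; move -32/5a to the remainder.
  leading term b: no divisor's leading term divides it; move ⅕b to the remainder.
  leading term 1: no divisor's leading term divides it; move 44/5 to the remainder.
  remainder -12/5b² - 32/5a + ⅕b + 44/5 ≠ 0; add k_3 = -12/5b² - 32/5a + ⅕b + 44/5 to the basis.

S(h_1,k_3): leading monomials are coprime, so the S-polynomial reduces to 0 (Buchberger's first criterion).
S(h_2,k_3): leading monomials are coprime, so the S-polynomial reduces to 0 (Buchberger's first criterion).
Every S-polynomial of the final basis reduces to 0, so we have a Gröbner basis.
Inter-reduce: drop elements whose leading term is divisible by another's, tail-reduce, and make monic.
Reduced Gröbner basis: {a² + 12/5b - 7/2, b² + 8/3a - 1/12b - 11/3}.

These differ, so the ideals are not equal.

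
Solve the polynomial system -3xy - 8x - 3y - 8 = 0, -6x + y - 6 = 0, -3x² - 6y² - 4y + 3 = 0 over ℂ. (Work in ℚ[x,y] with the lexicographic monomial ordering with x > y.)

Compute a lex Gröbner basis by Buchberger's algorithm.
f_1 = -3xy - 8x - 3y - 8, LT = xy.
f_2 = -6x + y - 6, LT = x.
f_3 = -3x² - 6y² - 4y + 3, LT = x².

S(f_1,f_2): lcm = xy. S = 8/3x + ⅙y² + 8/3.
  leading term x: subtract (-4/9)·f_2 from 8/3x + ⅙y² + 8/3 → ⅙y² + 4/9y
  leading term y²: no divisor's leading term divides it; move ⅙y² to the remainder.
  leading term y: no divisor's leading term divides it; move 4/9y to the remainder.
  remainder ⅙y² + 4/9y ≠ 0; add h_4 = ⅙y² + 4/9y to the basis.

S(f_1,f_3): lcm = x²y. S = 8/3x² + xy + 8/3x - 2y³ - 4/3y² + y.
  leading term x²: subtract (-4/9x)·f_2 from 8/3x² + xy + 8/3x - 2y³ - 4/3y² + y → 13/9xy - 2y³ - 4/3y² + y
  leading term xy: subtract (-13/27)·f_1 from 13/9xy - 2y³ - 4/3y² + y → -104/27x - 2y³ - 4/3y² - 4/9y - 104/27
  leading term x: subtract (52/81)·f_2 from -104/27x - 2y³ - 4/3y² - 4/9y - 104/27 → -2y³ - 4/3y² - 88/81y
  leading term y³: subtract (-12y)·h_4 from -2y³ - 4/3y² - 88/81y → 4y² - 88/81y
  leading term y²: subtract (24)·h_4 from 4y² - 88/81y → -952/81y
  leading term y: no divisor's leading term divides it; move -952/81y to the remainder.
  remainder -952/81y ≠ 0; add h_5 = -952/81y to the basis.

The other S-polynomials (S(f_2,f_3), S(f_1,h_4), S(f_2,h_4), S(f_3,h_4), S(f_1,h_5), S(f_2,h_5), S(f_3,h_5), S(h_4,h_5)) all reduce to 0 modulo the current basis, so we have a Gröbner basis.
Inter-reduce: drop elements whose leading term is divisible by another's, tail-reduce, and make monic.
Reduced Gröbner basis: {x + 1, y}.

Elimination: the polynomial y lies in the elimination ideal for y, so y ∈ {0}. For each such y, the remaining basis elements (now univariate) give the rest of the solution.
  y = 0: the earlier basis element becomes x + 1 = 0, giving x = -1 — point (-1, 0).
Substituting each solution back into the original system confirms all equations vanish.

{(-1, 0)}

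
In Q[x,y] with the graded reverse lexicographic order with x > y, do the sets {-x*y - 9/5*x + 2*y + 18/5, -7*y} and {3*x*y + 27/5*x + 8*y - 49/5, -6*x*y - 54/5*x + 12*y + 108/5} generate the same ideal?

For a fixed monomial order, each ideal has a unique reduced Gröbner basis; comparing bases decides equality.
Buchberger on the first generating set:
f_1 = -x*y - 9/5*x + 2*y + 18/5, LT = x*y.
f_2 = -7*y, LT = y.

S(f_1,f_2): lcm = x*y. S = 9/5*x - 2*y - 18/5.
  leading term x: no divisor's leading term divides it; move 9/5*x to the remainder.
  leading term y: subtract (2/7)·f_2 from -2*y - 18/5 → -18/5
  leading term 1: no divisor's leading term divides it; move -18/5 to the remainder.
  remainder 9/5*x - 18/5 ≠ 0; add g_3 = 9/5*x - 18/5 to the basis.

The other S-polynomials (S(f_1,g_3), S(f_2,g_3)) all reduce to 0 modulo the current basis, so we have a Gröbner basis.
Inter-reduce: drop elements whose leading term is divisible by another's, tail-reduce, and make monic.
Reduced Gröbner basis: {x - 2, y}.

Buchberger on the second generating set:
h_1 = 3*x*y + 27/5*x + 8*y - 49/5, LT = x*y.
h_2 = -6*x*y - 54/5*x + 12*y + 108/5, LT = x*y.

S(h_1,h_2): lcm = x*y. S = 14/3*y + 1/3.
  leading term y: no divisor's leading term divides it; move 14/3*y to the remainder.
  leading term 1: no divisor's leading term divides it; move 1/3 to the remainder.
  remainder 14/3*y + 1/3 ≠ 0; add k_3 = 14/3*y + 1/3 to the basis.

S(h_1,k_3): lcm = x*y. S = 121/70*x + 8/3*y - 49/15.
  leading term x: no divisor's leading term divides it; move 121/70*x to the remainder.
  leading term y: subtract (4/7)·k_3 from 8/3*y - 49/15 → -121/35
  leading term 1: no divisor's leading term divides it; move -121/35 to the remainder.
  remainder 121/70*x - 121/35 ≠ 0; add k_4 = 121/70*x - 121/35 to the basis.

The other S-polynomials (S(h_2,k_3), S(h_1,k_4), S(h_2,k_4), S(k_3,k_4)) all reduce to 0 modulo the current basis, so we have a Gröbner basis.
Inter-reduce: drop elements whose leading term is divisible by another's, tail-reduce, and make monic.
Reduced Gröbner basis: {x - 2, y + 1/14}.

Since the reduced bases disagree, the two ideals are not the same.

No, the ideals differ.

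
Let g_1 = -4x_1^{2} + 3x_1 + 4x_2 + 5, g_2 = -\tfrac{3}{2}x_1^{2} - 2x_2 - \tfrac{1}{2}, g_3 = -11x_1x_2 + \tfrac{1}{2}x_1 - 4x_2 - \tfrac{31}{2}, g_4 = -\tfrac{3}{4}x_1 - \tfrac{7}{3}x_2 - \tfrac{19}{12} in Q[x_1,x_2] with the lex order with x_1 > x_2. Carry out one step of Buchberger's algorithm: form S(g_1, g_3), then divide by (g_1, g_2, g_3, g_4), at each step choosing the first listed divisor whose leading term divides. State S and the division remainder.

lcm(LM(g_1), LM(g_3)) = x_1^{2}x_2.
S = (lcm/LT(g_1))·g_1 − (lcm/LT(g_3))·g_3 = \tfrac{1}{22}x_1^{2} - \tfrac{49}{44}x_1x_2 - \tfrac{31}{22}x_1 - x_2^{2} - \tfrac{5}{4}x_2.
Reduce S modulo (g_1, g_2, g_3, g_4) in that order:
  leading term x_1^{2}: subtract (-\tfrac{1}{88})·g_1 from \tfrac{1}{22}x_1^{2} - \tfrac{49}{44}x_1x_2 - \tfrac{31}{22}x_1 - x_2^{2} - \tfrac{5}{4}x_2 → -\tfrac{49}{44}x_1x_2 - \tfrac{11}{8}x_1 - x_2^{2} - \tfrac{53}{44}x_2 + \tfrac{5}{88}
  leading term x_1x_2: subtract (\tfrac{49}{484})·g_3 from -\tfrac{49}{44}x_1x_2 - \tfrac{11}{8}x_1 - x_2^{2} - \tfrac{53}{44}x_2 + \tfrac{5}{88} → -\tfrac{345}{242}x_1 - x_2^{2} - \tfrac{387}{484}x_2 + \tfrac{787}{484}
  leading term x_1: subtract (\tfrac{230}{121})·g_4 from -\tfrac{345}{242}x_1 - x_2^{2} - \tfrac{387}{484}x_2 + \tfrac{787}{484} → -x_2^{2} + \tfrac{5279}{1452}x_2 + \tfrac{6731}{1452}
  leading term x_2^{2}: no divisor's leading term divides it; move -x_2^{2} to the remainder.
  leading term x_2: no divisor's leading term divides it; move \tfrac{5279}{1452}x_2 to the remainder.
  leading term 1: no divisor's leading term divides it; move \tfrac{6731}{1452} to the remainder.
The remainder -x_2^{2} + \tfrac{5279}{1452}x_2 + \tfrac{6731}{1452} is nonzero, so it would be added as the next basis element.
This is the inner loop of Buchberger's algorithm — each nonzero remainder becomes a new basis element.

S(g_1, g_3) = \tfrac{1}{22}x_1^{2} - \tfrac{49}{44}x_1x_2 - \tfrac{31}{22}x_1 - x_2^{2} - \tfrac{5}{4}x_2; remainder on division = -x_2^{2} + \tfrac{5279}{1452}x_2 + \tfrac{6731}{1452}.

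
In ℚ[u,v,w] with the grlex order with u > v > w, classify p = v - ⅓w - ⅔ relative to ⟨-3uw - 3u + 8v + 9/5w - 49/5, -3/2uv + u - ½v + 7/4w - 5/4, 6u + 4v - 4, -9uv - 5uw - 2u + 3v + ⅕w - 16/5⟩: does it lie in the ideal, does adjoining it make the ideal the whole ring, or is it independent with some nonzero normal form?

v - ⅓w - ⅔ lies in I (it reduces to 0).

First compute the reduced Gröbner basis of I by Buchberger's algorithm.
f_1 = -3uw - 3u + 8v + 9/5w - 49/5, LT = uw.
f_2 = -3/2uv + u - ½v + 7/4w - 5/4, LT = uv.
f_3 = 6u + 4v - 4, LT = u.
f_4 = -9uv - 5uw - 2u + 3v + ⅕w - 16/5, LT = uv.

S(f_1,f_2): lcm = uvw. S = uv + ⅔uw - 8/3v² - 14/15vw + 7/6w² + 49/15v - ⅚w.
  leading term uv: subtract (-⅔)·f_2 from uv + ⅔uw - 8/3v² - 14/15vw + 7/6w² + 49/15v - ⅚w → ⅔uw - 8/3v² - 14/15vw + 7/6w² + ⅔u + 44/15v + ⅓w - ⅚
  leading term uw: subtract (-2/9)·f_1 from ⅔uw - 8/3v² - 14/15vw + 7/6w² + ⅔u + 44/15v + ⅓w - ⅚ → -8/3v² - 14/15vw + 7/6w² + 212/45v + 11/15w - 271/90
  leading term v²: no divisor's leading term divides it; move -8/3v² to the remainder.
  leading term vw: no divisor's leading term divides it; move -14/15vw to the remainder.
  leading term w²: no divisor's leading term divides it; move 7/6w² to the remainder.
  leading term v: no divisor's leading term divides it; move 212/45v to the remainder.
  leading term w: no divisor's leading term divides it; move 11/15w to the remainder.
  leading term 1: no divisor's leading term divides it; move -271/90 to the remainder.
  remainder -8/3v² - 14/15vw + 7/6w² + 212/45v + 11/15w - 271/90 ≠ 0; add h_5 = -8/3v² - 14/15vw + 7/6w² + 212/45v + 11/15w - 271/90 to the basis.

S(f_1,f_3): lcm = uw. S = -⅔vw + u - 8/3v + 1/15w + 49/15.
  leading term vw: no divisor's leading term divides it; move -⅔vw to the remainder.
  leading term u: subtract (⅙)·f_3 from u - 8/3v + 1/15w + 49/15 → -10/3v + 1/15w + 59/15
  leading term v: no divisor's leading term divides it; move -10/3v to the remainder.
  leading term w: no divisor's leading term divides it; move 1/15w to the remainder.
  leading term 1: no divisor's leading term divides it; move 59/15 to the remainder.
  remainder -⅔vw - 10/3v + 1/15w + 59/15 ≠ 0; add h_6 = -⅔vw - 10/3v + 1/15w + 59/15 to the basis.

S(f_1,f_4): lcm = uvw. S = -5/9uw² + uv - 2/9uw - 8/3v² - 4/15vw + 1/45w² + 49/15v - 16/45w.
  leading term uw²: subtract (5/27w)·f_1 from -5/9uw² + uv - 2/9uw - 8/3v² - 4/15vw + 1/45w² + 49/15v - 16/45w → uv + ⅓uw - 8/3v² - 236/135vw - 14/45w² + 49/15v + 197/135w
  leading term uv: subtract (-⅔)·f_2 from uv + ⅓uw - 8/3v² - 236/135vw - 14/45w² + 49/15v + 197/135w → ⅓uw - 8/3v² - 236/135vw - 14/45w² + ⅔u + 44/15v + 709/270w - ⅚
  leading term uw: subtract (-1/9)·f_1 from ⅓uw - 8/3v² - 236/135vw - 14/45w² + ⅔u + 44/15v + 709/270w - ⅚ → -8/3v² - 236/135vw - 14/45w² + ⅓u + 172/45v + 763/270w - 173/90
  leading term v²: subtract (1)·h_5 from -8/3v² - 236/135vw - 14/45w² + ⅓u + 172/45v + 763/270w - 173/90 → -22/27vw - 133/90w² + ⅓u - 8/9v + 113/54w + 49/45
  leading term vw: subtract (11/9)·h_6 from -22/27vw - 133/90w² + ⅓u - 8/9v + 113/54w + 49/45 → -133/90w² + ⅓u + 86/27v + 181/90w - 502/135
  leading term w²: no divisor's leading term divides it; move -133/90w² to the remainder.
  leading term u: subtract (1/18)·f_3 from ⅓u + 86/27v + 181/90w - 502/135 → 80/27v + 181/90w - 472/135
  leading term v: no divisor's leading term divides it; move 80/27v to the remainder.
  leading term w: no divisor's leading term divides it; move 181/90w to the remainder.
  leading term 1: no divisor's leading term divides it; move -472/135 to the remainder.
  remainder -133/90w² + 80/27v + 181/90w - 472/135 ≠ 0; add h_7 = -133/90w² + 80/27v + 181/90w - 472/135 to the basis.

S(f_2,f_3): lcm = uv. S = -⅔v² - ⅔u + v - 7/6w + ⅚.
  leading term v²: subtract (¼)·h_5 from -⅔v² - ⅔u + v - 7/6w + ⅚ → 7/30vw - 7/24w² - ⅔u - 8/45v - 27/20w + 571/360
  leading term vw: subtract (-7/20)·h_6 from 7/30vw - 7/24w² - ⅔u - 8/45v - 27/20w + 571/360 → -7/24w² - ⅔u - 121/90v - 199/150w + 5333/1800
  leading term w²: subtract (15/76)·h_7 from -7/24w² - ⅔u - 121/90v - 199/150w + 5333/1800 → -⅔u - 3299/1710v - 19649/11400w + 124927/34200
  leading term u: subtract (-1/9)·f_3 from -⅔u - 3299/1710v - 19649/11400w + 124927/34200 → -2539/1710v - 19649/11400w + 109727/34200
  leading term v: no divisor's leading term divides it; move -2539/1710v to the remainder.
  leading term w: no divisor's leading term divides it; move -19649/11400w to the remainder.
  leading term 1: no divisor's leading term divides it; move 109727/34200 to the remainder.
  remainder -2539/1710v - 19649/11400w + 109727/34200 ≠ 0; add h_8 = -2539/1710v - 19649/11400w + 109727/34200 to the basis.

S(f_2,f_4): lcm = uv. S = -5/9uw - 8/9u + ⅔v - 103/90w + 43/90.
  leading term uw: subtract (5/27)·f_1 from -5/9uw - 8/9u + ⅔v - 103/90w + 43/90 → -⅓u - 22/27v - 133/90w + 619/270
  leading term u: subtract (-1/18)·f_3 from -⅓u - 22/27v - 133/90w + 619/270 → -16/27v - 133/90w + 559/270
  leading term v: subtract (3040/7617)·h_8 from -16/27v - 133/90w + 559/270 → -4011/5078w + 4011/5078
  leading term w: no divisor's leading term divides it; move -4011/5078w to the remainder.
  leading term 1: no divisor's leading term divides it; move 4011/5078 to the remainder.
  remainder -4011/5078w + 4011/5078 ≠ 0; add h_9 = -4011/5078w + 4011/5078 to the basis.

The other S-polynomials (S(f_3,f_4), S(f_1,h_5), S(f_2,h_5), S(f_3,h_5), S(f_4,h_5), S(f_1,h_6), S(f_2,h_6), S(f_3,h_6), S(f_4,h_6), S(h_5,h_6), S(f_1,h_7), S(f_2,h_7), S(f_3,h_7), S(f_4,h_7), S(h_5,h_7), S(h_6,h_7), S(f_1,h_8), S(f_2,h_8), S(f_3,h_8), S(f_4,h_8), S(h_5,h_8), S(h_6,h_8), S(h_7,h_8), S(f_1,h_9), S(f_2,h_9), S(f_3,h_9), S(f_4,h_9), S(h_5,h_9), S(h_6,h_9), S(h_7,h_9), S(h_8,h_9)) all reduce to 0 modulo the current basis, so we have a Gröbner basis.
Inter-reduce: drop elements whose leading term is divisible by another's, tail-reduce, and make monic.
Reduced Gröbner basis: {u, v - 1, w - 1}.
Label its elements g_1 = u, g_2 = v - 1, g_3 = w - 1.

Reduce p = v - ⅓w - ⅔ modulo G:
  leading term v: subtract (1)·g_2 from v - ⅓w - ⅔ → -⅓w + ⅓
  leading term w: subtract (-⅓)·g_3 from -⅓w + ⅓ → 0
  normal form = 0.
Since the normal form is 0, p ∈ I.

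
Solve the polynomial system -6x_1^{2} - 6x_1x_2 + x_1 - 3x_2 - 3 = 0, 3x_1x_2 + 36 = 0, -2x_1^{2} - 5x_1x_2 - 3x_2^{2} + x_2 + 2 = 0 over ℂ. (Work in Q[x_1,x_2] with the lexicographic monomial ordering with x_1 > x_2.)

{(-3, 4)}

Compute a lex Gröbner basis by Buchberger's algorithm.
f_1 = -6x_1^{2} - 6x_1x_2 + x_1 - 3x_2 - 3, LT = x_1^{2}.
f_2 = 3x_1x_2 + 36, LT = x_1x_2.
f_3 = -2x_1^{2} - 5x_1x_2 - 3x_2^{2} + x_2 + 2, LT = x_1^{2}.

S(f_1,f_2): lcm = x_1^{2}x_2. S = x_1x_2^{2} - \tfrac{1}{6}x_1x_2 - 12x_1 + \tfrac{1}{2}x_2^{2} + \tfrac{1}{2}x_2.
  leading term x_1x_2^{2}: subtract (\tfrac{1}{3}x_2)·f_2 from x_1x_2^{2} - \tfrac{1}{6}x_1x_2 - 12x_1 + \tfrac{1}{2}x_2^{2} + \tfrac{1}{2}x_2 → -\tfrac{1}{6}x_1x_2 - 12x_1 + \tfrac{1}{2}x_2^{2} - \tfrac{23}{2}x_2
  leading term x_1x_2: subtract (-\tfrac{1}{18})·f_2 from -\tfrac{1}{6}x_1x_2 - 12x_1 + \tfrac{1}{2}x_2^{2} - \tfrac{23}{2}x_2 → -12x_1 + \tfrac{1}{2}x_2^{2} - \tfrac{23}{2}x_2 + 2
  leading term x_1: no divisor's leading term divides it; move -12x_1 to the remainder.
  leading term x_2^{2}: no divisor's leading term divides it; move \tfrac{1}{2}x_2^{2} to the remainder.
  leading term x_2: no divisor's leading term divides it; move -\tfrac{23}{2}x_2 to the remainder.
  leading term 1: no divisor's leading term divides it; move 2 to the remainder.
  remainder -12x_1 + \tfrac{1}{2}x_2^{2} - \tfrac{23}{2}x_2 + 2 ≠ 0; add h_4 = -12x_1 + \tfrac{1}{2}x_2^{2} - \tfrac{23}{2}x_2 + 2 to the basis.

S(f_1,f_3): lcm = x_1^{2}. S = -\tfrac{3}{2}x_1x_2 - \tfrac{1}{6}x_1 - \tfrac{3}{2}x_2^{2} + x_2 + \tfrac{3}{2}.
  leading term x_1x_2: subtract (-\tfrac{1}{2})·f_2 from -\tfrac{3}{2}x_1x_2 - \tfrac{1}{6}x_1 - \tfrac{3}{2}x_2^{2} + x_2 + \tfrac{3}{2} → -\tfrac{1}{6}x_1 - \tfrac{3}{2}x_2^{2} + x_2 + \tfrac{39}{2}
  leading term x_1: subtract (\tfrac{1}{72})·h_4 from -\tfrac{1}{6}x_1 - \tfrac{3}{2}x_2^{2} + x_2 + \tfrac{39}{2} → -\tfrac{217}{144}x_2^{2} + \tfrac{167}{144}x_2 + \tfrac{701}{36}
  leading term x_2^{2}: no divisor's leading term divides it; move -\tfrac{217}{144}x_2^{2} to the remainder.
  leading term x_2: no divisor's leading term divides it; move \tfrac{167}{144}x_2 to the remainder.
  leading term 1: no divisor's leading term divides it; move \tfrac{701}{36} to the remainder.
  remainder -\tfrac{217}{144}x_2^{2} + \tfrac{167}{144}x_2 + \tfrac{701}{36} ≠ 0; add h_5 = -\tfrac{217}{144}x_2^{2} + \tfrac{167}{144}x_2 + \tfrac{701}{36} to the basis.

S(f_2,f_3): lcm = x_1^{2}x_2. S = -\tfrac{5}{2}x_1x_2^{2} + 12x_1 - \tfrac{3}{2}x_2^{3} + \tfrac{1}{2}x_2^{2} + x_2.
  leading term x_1x_2^{2}: subtract (-\tfrac{5}{6}x_2)·f_2 from -\tfrac{5}{2}x_1x_2^{2} + 12x_1 - \tfrac{3}{2}x_2^{3} + \tfrac{1}{2}x_2^{2} + x_2 → 12x_1 - \tfrac{3}{2}x_2^{3} + \tfrac{1}{2}x_2^{2} + 31x_2
  leading term x_1: subtract (-1)·h_4 from 12x_1 - \tfrac{3}{2}x_2^{3} + \tfrac{1}{2}x_2^{2} + 31x_2 → -\tfrac{3}{2}x_2^{3} + x_2^{2} + \tfrac{39}{2}x_2 + 2
  leading term x_2^{3}: subtract (\tfrac{216}{217}x_2)·h_5 from -\tfrac{3}{2}x_2^{3} + x_2^{2} + \tfrac{39}{2}x_2 + 2 → -\tfrac{67}{434}x_2^{2} + \tfrac{51}{434}x_2 + 2
  leading term x_2^{2}: subtract (\tfrac{4824}{47089})·h_5 from -\tfrac{67}{434}x_2^{2} + \tfrac{51}{434}x_2 + 2 → -\tfrac{61}{47089}x_2 + \tfrac{244}{47089}
  leading term x_2: no divisor's leading term divides it; move -\tfrac{61}{47089}x_2 to the remainder.
  leading term 1: no divisor's leading term divides it; move \tfrac{244}{47089} to the remainder.
  remainder -\tfrac{61}{47089}x_2 + \tfrac{244}{47089} ≠ 0; add h_6 = -\tfrac{61}{47089}x_2 + \tfrac{244}{47089} to the basis.

The other S-polynomials (S(f_1,h_4), S(f_2,h_4), S(f_3,h_4), S(f_1,h_5), S(f_2,h_5), S(f_3,h_5), S(h_4,h_5), S(f_1,h_6), S(f_2,h_6), S(f_3,h_6), S(h_4,h_6), S(h_5,h_6)) all reduce to 0 modulo the current basis, so we have a Gröbner basis.
Inter-reduce: drop elements whose leading term is divisible by another's, tail-reduce, and make monic.
Reduced Gröbner basis: {x_1 + 3, x_2 - 4}.

A lex Gröbner basis eliminates variables successively. Here x_2 - 4 depends only on x_2, with roots {4}; lifting each root through the earlier basis elements recovers the full solutions.
  x_2 = 4: the earlier basis element becomes x_1 + 3 = 0, giving x_1 = -3 — point (-3, 4).
Each listed point satisfies every original equation (direct substitution).
This is the nonlinear analogue of row-reducing a linear system.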